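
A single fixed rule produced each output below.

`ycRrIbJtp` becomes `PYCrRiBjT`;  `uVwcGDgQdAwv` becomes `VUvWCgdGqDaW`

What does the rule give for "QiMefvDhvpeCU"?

In each case the input is transformed by: flip the case of every letter, then move the last character to the front.
Applying that to "QiMefvDhvpeCU" gives "uqImEFVdHVPEc".
(Check on "ycRrIbJtp": → "YCrRiBjTP" → "PYCrRiBjT" ✓)

uqImEFVdHVPEc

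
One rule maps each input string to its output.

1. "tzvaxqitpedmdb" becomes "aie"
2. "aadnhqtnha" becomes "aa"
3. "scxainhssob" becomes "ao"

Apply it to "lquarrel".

Looking at the pairs, the operation is to keep one character in every 3, starting at position 1 (positions 1st, 4th, 7th, ...), then keep only the vowels.
"lquarrel" → "lae" → "ae".

ae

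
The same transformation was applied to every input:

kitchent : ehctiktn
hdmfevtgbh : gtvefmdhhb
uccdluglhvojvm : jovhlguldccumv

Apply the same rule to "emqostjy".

tsoqmeyj

The rule is to move the last 2 characters to the front (rotate right by 2), then reverse the string.
Applying both steps to "emqostjy": "jyemqost", then "tsoqmeyj".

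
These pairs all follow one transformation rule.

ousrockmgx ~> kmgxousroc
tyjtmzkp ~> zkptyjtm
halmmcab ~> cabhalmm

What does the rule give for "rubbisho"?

shorubbi

In each case the input is transformed by: move the first character to the end, then swap the front and back halves of the string.
Working it through for "rubbisho": intermediate "ubbishor", final "shorubbi".
(Check on "tyjtmzkp": → "yjtmzkpt" → "zkptyjtm" ✓)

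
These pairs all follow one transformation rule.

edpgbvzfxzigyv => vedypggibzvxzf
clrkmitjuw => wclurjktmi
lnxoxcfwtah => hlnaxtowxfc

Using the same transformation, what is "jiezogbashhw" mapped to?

In each case the input is transformed by: swap the first and last characters, then take characters alternately from the front and the back (1st, last, 2nd, 2nd-last, ...).
Starting from "jiezogbashhw": after the first operation, "wiezogbashhj"; after the second, "wjihehzsoagb".
(Check on "edpgbvzfxzigyv": → "vdpgbvzfxzigye" → "vedypggibzvxzf" ✓)

wjihehzsoagb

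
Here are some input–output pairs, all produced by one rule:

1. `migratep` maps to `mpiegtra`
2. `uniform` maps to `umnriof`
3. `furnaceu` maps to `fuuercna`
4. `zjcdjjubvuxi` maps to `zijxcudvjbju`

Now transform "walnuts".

In each case the input is transformed by: take characters alternately from the front and the back (1st, last, 2nd, 2nd-last, ...).
So "walnuts" becomes "wsatlun".

wsatlun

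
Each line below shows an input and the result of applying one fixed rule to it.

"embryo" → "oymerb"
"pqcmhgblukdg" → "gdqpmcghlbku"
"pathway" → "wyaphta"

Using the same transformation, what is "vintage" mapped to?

Rule — swap each adjacent pair of characters (1↔2, 3↔4, ...), then move the last 2 characters to the front (rotate right by 2).
Starting from "vintage": after the first operation, "ivtngae"; after the second, "aeivtng".

aeivtng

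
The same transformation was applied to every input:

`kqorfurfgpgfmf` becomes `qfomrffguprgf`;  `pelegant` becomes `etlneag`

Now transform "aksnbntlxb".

kbsxnlbtn

Rule — delete the first character, then take characters alternately from the front and the back (1st, last, 2nd, 2nd-last, ...).
On "aksnbntlxb": the first step gives "ksnbntlxb", and the second then gives "kbsxnlbtn".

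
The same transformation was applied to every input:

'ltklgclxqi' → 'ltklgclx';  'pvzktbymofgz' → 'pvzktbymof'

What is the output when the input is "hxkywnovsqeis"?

Each output is the input with this applied: delete the last 2 characters.
"hxkywnovsqeis" → "hxkywnovsqe".

hxkywnovsqe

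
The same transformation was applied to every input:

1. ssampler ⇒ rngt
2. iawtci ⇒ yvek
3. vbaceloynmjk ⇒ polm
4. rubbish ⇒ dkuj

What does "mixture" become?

Each output is the input with this applied: shift every letter 2 places forward in the alphabet (wrapping around), then keep only the last 4 characters.
On "mixture": the first step gives "okzvwtg", and the second then gives "vwtg".

vwtg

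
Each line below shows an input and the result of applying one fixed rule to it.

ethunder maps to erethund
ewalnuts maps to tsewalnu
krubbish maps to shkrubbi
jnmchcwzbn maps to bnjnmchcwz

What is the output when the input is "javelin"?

injavel

In each case the input is transformed by: move the last 2 characters to the front (rotate right by 2).
On "javelin" that produces "injavel".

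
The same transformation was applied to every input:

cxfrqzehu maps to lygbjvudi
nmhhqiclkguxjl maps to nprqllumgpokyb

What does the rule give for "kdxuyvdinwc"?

Looking at the pairs, the operation is to move the last 2 characters to the front (rotate right by 2), then shift every letter 4 places forward in the alphabet (wrapping around).
Applying both steps to "kdxuyvdinwc": "wckdxuyvdin", then "agohbyczhmr".
(Check on "nmhhqiclkguxjl": → "jlnmhhqiclkgux" → "nprqllumgpokyb" ✓)

agohbyczhmr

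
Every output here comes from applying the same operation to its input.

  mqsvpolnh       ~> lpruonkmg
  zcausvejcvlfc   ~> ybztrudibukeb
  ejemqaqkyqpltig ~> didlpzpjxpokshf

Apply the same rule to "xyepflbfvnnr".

In each case the input is transformed by: shift every letter 1 place backward in the alphabet (wrapping around).
Applying that to "xyepflbfvnnr" gives "wxdoekaeummq".

wxdoekaeummq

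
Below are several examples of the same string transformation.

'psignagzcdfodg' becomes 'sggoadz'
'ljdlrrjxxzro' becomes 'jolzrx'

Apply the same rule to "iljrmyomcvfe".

What's happening: keep every other character starting from the second (positions 2nd, 4th, 6th, ...), then take characters alternately from the front and the back (1st, last, 2nd, 2nd-last, ...).
Starting from "iljrmyomcvfe": after the first operation, "lrymve"; after the second, "lervym".

lervym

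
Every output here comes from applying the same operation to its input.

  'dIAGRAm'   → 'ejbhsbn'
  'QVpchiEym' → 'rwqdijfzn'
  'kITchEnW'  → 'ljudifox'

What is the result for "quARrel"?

The pattern: shift every letter 1 place forward in the alphabet (wrapping around), then convert every letter to lowercase.
"quARrel" → "rvBSsfm" → "rvbssfm".
(Check on "dIAGRAm": → "eJBHSBn" → "ejbhsbn" ✓)

rvbssfm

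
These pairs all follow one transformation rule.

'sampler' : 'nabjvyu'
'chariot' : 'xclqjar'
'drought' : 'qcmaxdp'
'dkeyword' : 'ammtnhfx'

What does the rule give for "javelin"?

Rule — shift every letter 9 places forward in the alphabet (wrapping around), then move the last 2 characters to the front (rotate right by 2).
Starting from "javelin": after the first operation, "sjenurw"; after the second, "rwsjenu".

rwsjenu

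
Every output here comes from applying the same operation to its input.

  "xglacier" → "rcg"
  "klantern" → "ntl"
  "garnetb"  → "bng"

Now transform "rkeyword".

The transformation: reverse the string, then keep one character in every 3, starting at position 1 (positions 1st, 4th, 7th, ...).
"rkeyword" → "drowyekr" → "dwk".

dwk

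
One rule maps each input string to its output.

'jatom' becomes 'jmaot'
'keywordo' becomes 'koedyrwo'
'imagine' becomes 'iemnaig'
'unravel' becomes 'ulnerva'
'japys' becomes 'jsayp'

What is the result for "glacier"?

grleaic

The transformation: take characters alternately from the front and the back (1st, last, 2nd, 2nd-last, ...).
On "glacier" that produces "grleaic".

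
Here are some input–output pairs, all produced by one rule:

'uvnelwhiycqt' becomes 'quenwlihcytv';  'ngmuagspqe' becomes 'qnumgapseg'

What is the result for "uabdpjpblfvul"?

ludbjpbpfluva

The pattern: swap each adjacent pair of characters (1↔2, 3↔4, ...), then swap the first and last characters.
On "uabdpjpblfvul": the first step gives "audbjpbpfluvl", and the second then gives "ludbjpbpfluva".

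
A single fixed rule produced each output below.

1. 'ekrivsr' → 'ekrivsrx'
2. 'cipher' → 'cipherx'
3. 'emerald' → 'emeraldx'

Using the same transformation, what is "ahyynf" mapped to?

Looking at the pairs, the operation is to append "x".
Applying that to "ahyynf" gives "ahyynfx".

ahyynfx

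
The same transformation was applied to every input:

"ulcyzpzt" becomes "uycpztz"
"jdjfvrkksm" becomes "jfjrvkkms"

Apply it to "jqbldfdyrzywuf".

jlbfdydzrwyfu

Rule — swap each adjacent pair of characters (1↔2, 3↔4, ...), then delete the first character.
Working it through for "jqbldfdyrzywuf": intermediate "qjlbfdydzrwyfu", final "jlbfdydzrwyfu".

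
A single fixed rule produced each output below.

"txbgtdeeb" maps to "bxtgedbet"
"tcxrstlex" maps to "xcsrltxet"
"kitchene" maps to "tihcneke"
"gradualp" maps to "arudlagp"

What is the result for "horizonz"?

The rule is to move the first character to the end, then swap each adjacent pair of characters (1↔2, 3↔4, ...).
For "horizonz" the result is "rozinohz".

rozinohz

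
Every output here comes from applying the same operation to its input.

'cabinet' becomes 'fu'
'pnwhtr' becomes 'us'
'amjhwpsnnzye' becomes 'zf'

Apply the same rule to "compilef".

The pattern: shift every letter 1 place forward in the alphabet (wrapping around), then keep only the last 2 characters.
Working it through for "compilef": intermediate "dpnqjmfg", final "fg".

fg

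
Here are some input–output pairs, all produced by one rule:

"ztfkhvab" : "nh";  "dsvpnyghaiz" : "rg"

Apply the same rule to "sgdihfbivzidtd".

The pattern: shift every letter 12 places backward in the alphabet (wrapping around), then keep only the first 2 characters.
For "sgdihfbivzidtd", step one produces "gurwvtpwjnwrhr"; step two turns that into "gu".

gu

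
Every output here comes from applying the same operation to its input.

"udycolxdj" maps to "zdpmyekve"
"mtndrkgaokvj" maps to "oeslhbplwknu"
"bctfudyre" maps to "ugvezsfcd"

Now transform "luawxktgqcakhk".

The pattern: move the first 2 characters to the end (rotate left by 2), then shift every letter 1 place forward in the alphabet (wrapping around).
On "luawxktgqcakhk": the first step gives "awxktgqcakhklu", and the second then gives "bxyluhrdblilmv".

bxyluhrdblilmv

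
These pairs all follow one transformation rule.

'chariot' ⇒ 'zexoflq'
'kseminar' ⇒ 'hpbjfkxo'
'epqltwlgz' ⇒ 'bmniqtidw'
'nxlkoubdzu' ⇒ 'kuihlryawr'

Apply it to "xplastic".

The transformation: shift every letter 3 places backward in the alphabet (wrapping around).
For "xplastic" the result is "umixpqfz".

umixpqfz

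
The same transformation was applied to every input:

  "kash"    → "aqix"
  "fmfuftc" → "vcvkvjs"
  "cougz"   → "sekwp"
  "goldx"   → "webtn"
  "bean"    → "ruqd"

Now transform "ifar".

yvqh

Looking at the pairs, the operation is to shift every letter 10 places backward in the alphabet (wrapping around).
On "ifar" that produces "yvqh".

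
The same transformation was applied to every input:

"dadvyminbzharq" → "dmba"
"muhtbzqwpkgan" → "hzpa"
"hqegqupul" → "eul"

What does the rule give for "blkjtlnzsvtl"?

klsl

Looking at the pairs, the operation is to keep one character in every 3, starting at position 3 (positions 3rd, 6th, 9th, ...).
On "blkjtlnzsvtl" that produces "klsl".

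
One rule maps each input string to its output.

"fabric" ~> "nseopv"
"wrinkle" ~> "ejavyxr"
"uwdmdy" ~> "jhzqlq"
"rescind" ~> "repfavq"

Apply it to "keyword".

The pattern: shift every letter 13 places forward in the alphabet (wrapping around) — i.e. ROT13, then swap each adjacent pair of characters (1↔2, 3↔4, ...).
On "keyword": the first step gives "xrljbeq", and the second then gives "rxjlebq".

rxjlebq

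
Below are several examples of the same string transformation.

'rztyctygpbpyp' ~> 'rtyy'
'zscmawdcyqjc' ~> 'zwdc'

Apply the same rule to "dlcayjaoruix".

djax

What's happening: swap each adjacent pair of characters (1↔2, 3↔4, ...), then keep one character in every 3, starting at position 2 (positions 2nd, 5th, 8th, ...).
"dlcayjaoruix" → "djax".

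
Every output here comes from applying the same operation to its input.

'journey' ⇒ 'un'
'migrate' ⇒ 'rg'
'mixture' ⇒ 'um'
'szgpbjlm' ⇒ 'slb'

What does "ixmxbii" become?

Rule — sort the characters into reverse alphabetical order, then keep one character in every 3, starting at position 2 (positions 2nd, 5th, 8th, ...).
Starting from "ixmxbii": after the first operation, "xxmiiib"; after the second, "xi".

xi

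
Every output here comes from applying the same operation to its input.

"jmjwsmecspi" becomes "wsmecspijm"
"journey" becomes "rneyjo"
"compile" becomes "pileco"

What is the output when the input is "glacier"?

What's happening: move the first 2 characters to the end (rotate left by 2), then delete the first character.
Doing the same to "glacier": "ciergl".
(Check on "journey": → "urneyjo" → "rneyjo" ✓)

ciergl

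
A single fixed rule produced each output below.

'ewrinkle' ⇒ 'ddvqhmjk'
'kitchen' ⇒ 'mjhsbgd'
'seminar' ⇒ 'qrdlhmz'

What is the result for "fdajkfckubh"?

geczijebjta

The transformation: shift every letter 1 place backward in the alphabet (wrapping around), then move the last character to the front.
For "fdajkfckubh", step one produces "eczijebjtag"; step two turns that into "geczijebjta".
(Check on "ewrinkle": → "dvqhmjkd" → "ddvqhmjk" ✓)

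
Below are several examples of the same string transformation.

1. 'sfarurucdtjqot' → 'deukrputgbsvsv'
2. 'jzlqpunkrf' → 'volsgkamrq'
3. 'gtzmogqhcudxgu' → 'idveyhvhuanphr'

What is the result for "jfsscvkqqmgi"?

What's happening: shift every letter 1 place forward in the alphabet (wrapping around), then swap the front and back halves of the string.
For "jfsscvkqqmgi" the result is "lrrnhjkgttdw".

lrrnhjkgttdw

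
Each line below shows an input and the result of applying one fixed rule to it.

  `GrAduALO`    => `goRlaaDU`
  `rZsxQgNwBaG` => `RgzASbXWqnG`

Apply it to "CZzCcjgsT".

ctzSZGcJC

Rule — take characters alternately from the front and the back (1st, last, 2nd, 2nd-last, ...), then flip the case of every letter.
Doing the same to "CZzCcjgsT": "ctzSZGcJC".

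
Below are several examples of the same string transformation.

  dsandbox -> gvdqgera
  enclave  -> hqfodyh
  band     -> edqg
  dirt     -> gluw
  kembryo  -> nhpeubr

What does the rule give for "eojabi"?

The rule is to shift every letter 3 places forward in the alphabet (wrapping around).
"eojabi" → "hrmdel".

hrmdel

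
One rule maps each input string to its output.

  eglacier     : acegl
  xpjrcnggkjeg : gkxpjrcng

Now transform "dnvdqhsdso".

The rule is to delete the last 3 characters, then move the last 2 characters to the front (rotate right by 2).
"dnvdqhsdso" → "dnvdqhs" → "hsdnvdq".
(Check on "xpjrcnggkjeg": → "xpjrcnggk" → "gkxpjrcng" ✓)

hsdnvdq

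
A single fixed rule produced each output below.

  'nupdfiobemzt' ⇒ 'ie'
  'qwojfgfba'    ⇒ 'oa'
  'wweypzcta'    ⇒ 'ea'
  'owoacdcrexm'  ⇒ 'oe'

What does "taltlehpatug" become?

What's happening: keep one character in every 3, starting at position 3 (positions 3rd, 6th, 9th, ...), then keep only the vowels.
Starting from "taltlehpatug": after the first operation, "leag"; after the second, "ea".

ea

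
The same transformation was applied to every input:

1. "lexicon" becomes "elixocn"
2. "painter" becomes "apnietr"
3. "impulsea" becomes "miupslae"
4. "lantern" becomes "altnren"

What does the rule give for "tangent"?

atgnnet

Looking at the pairs, the operation is to swap each adjacent pair of characters (1↔2, 3↔4, ...).
Applying that to "tangent" gives "atgnnet".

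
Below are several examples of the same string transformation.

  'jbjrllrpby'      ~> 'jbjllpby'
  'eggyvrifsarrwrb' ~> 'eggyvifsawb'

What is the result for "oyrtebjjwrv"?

oytebjjwv

The transformation: remove every "r".
Doing the same to "oyrtebjjwrv": "oytebjjwv".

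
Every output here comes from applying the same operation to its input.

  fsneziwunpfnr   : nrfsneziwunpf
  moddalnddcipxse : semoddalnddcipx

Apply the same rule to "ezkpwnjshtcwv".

Each output is the input with this applied: move the last 2 characters to the front (rotate right by 2).
So "ezkpwnjshtcwv" becomes "wvezkpwnjshtc".

wvezkpwnjshtc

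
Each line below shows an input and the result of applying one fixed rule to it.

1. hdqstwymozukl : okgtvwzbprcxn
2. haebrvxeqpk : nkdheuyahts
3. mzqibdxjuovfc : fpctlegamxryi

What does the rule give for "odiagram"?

prgldjud

Each output is the input with this applied: shift every letter 3 places forward in the alphabet (wrapping around), then move the last character to the front.
"odiagram" → "rgldjudp" → "prgldjud".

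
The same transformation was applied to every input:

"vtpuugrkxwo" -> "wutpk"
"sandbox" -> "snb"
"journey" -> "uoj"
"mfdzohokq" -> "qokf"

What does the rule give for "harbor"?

rha

The transformation: sort the characters into reverse alphabetical order, then keep every other character starting from the second (positions 2nd, 4th, 6th, ...).
Doing the same to "harbor": "rha".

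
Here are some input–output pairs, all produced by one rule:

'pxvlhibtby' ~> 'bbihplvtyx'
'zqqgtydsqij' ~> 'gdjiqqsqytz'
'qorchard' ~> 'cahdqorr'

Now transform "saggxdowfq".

The transformation: sort the characters into alphabetical order, then swap each adjacent pair of characters (1↔2, 3↔4, ...).
Working it through for "saggxdowfq": intermediate "adfggoqswx", final "dagfogsqxw".

dagfogsqxw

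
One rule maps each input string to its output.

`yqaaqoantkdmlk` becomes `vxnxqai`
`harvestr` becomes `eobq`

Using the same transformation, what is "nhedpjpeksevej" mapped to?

kbmmhbb

Rule — keep every other character starting from the first (positions 1st, 3rd, 5th, ...), then shift every letter 3 places backward in the alphabet (wrapping around).
For "nhedpjpeksevej", step one produces "neppkee"; step two turns that into "kbmmhbb".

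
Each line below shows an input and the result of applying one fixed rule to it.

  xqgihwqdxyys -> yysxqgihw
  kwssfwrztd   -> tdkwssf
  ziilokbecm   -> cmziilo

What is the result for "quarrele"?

equar

The pattern: swap the front and back halves of the string, then delete the first 3 characters.
For "quarrele", step one produces "relequar"; step two turns that into "equar".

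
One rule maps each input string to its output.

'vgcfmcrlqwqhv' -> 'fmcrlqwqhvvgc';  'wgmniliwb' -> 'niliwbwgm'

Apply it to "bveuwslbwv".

What's happening: move the first 3 characters to the end (rotate left by 3).
On "bveuwslbwv" that produces "uwslbwvbve".

uwslbwvbve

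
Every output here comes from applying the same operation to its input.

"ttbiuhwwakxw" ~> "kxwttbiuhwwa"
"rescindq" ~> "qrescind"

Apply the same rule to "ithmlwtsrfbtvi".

What's happening: move the first 3 characters to the end (rotate left by 3), then swap the front and back halves of the string.
On "ithmlwtsrfbtvi": the first step gives "mlwtsrfbtviith", and the second then gives "btviithmlwtsrf".

btviithmlwtsrf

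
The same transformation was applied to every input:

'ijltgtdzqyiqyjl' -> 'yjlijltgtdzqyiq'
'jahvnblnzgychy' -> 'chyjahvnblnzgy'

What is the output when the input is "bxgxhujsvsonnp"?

nnpbxgxhujsvso

Rule — move the last 3 characters to the front (rotate right by 3).
"bxgxhujsvsonnp" → "nnpbxgxhujsvso".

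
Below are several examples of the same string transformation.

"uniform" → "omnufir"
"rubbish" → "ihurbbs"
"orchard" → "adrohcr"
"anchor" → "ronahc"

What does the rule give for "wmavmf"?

The pattern: swap each adjacent pair of characters (1↔2, 3↔4, ...), then move the last 2 characters to the front (rotate right by 2).
"wmavmf" → "mwvafm" → "fmmwva".

fmmwva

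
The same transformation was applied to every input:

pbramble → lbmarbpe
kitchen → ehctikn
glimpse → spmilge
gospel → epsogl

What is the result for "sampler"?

elpmasr

In each case the input is transformed by: move the last character to the front, then reverse the string.
Starting from "sampler": after the first operation, "rsample"; after the second, "elpmasr".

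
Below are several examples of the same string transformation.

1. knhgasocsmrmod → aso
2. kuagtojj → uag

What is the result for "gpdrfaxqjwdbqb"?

fax

Rule — swap the front and back halves of the string, then keep only the last 3 characters.
Applying both steps to "gpdrfaxqjwdbqb": "qjwdbqbgpdrfax", then "fax".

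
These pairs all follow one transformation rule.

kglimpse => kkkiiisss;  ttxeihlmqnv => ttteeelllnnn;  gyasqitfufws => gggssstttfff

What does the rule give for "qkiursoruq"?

qqquuuoooqqq

The rule is to keep one character in every 3, starting at position 1 (positions 1st, 4th, 7th, ...), then repeat every character 3 times.
On "qkiursoruq": the first step gives "quoq", and the second then gives "qqquuuoooqqq".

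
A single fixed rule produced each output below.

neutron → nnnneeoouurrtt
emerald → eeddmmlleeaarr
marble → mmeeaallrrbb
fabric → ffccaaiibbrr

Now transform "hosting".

hhggoonnssiitt

The rule is to take characters alternately from the front and the back (1st, last, 2nd, 2nd-last, ...), then double every character.
For "hosting" the result is "hhggoonnssiitt".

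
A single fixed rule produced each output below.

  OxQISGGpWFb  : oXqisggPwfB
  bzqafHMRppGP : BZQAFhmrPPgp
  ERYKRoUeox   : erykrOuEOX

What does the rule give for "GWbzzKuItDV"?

The rule is to flip the case of every letter.
Doing the same to "GWbzzKuItDV": "gwBZZkUiTdv".

gwBZZkUiTdv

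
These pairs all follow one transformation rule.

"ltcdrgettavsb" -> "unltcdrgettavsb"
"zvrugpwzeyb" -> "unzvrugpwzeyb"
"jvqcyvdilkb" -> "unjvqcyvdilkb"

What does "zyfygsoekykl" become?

unzyfygsoekykl

The transformation: prepend "un".
Applying that to "zyfygsoekykl" gives "unzyfygsoekykl".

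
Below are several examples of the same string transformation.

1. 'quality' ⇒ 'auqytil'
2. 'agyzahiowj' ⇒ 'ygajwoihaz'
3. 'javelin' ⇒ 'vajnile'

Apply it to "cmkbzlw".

kmcwlzb

What's happening: move the first 3 characters to the end (rotate left by 3), then reverse the string.
Applying both steps to "cmkbzlw": "bzlwcmk", then "kmcwlzb".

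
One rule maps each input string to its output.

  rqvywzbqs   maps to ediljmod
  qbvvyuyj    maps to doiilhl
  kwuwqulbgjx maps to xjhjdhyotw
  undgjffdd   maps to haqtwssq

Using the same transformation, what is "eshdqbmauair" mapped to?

rfuqdoznhnv

What's happening: delete the last character, then shift every letter 13 places forward in the alphabet (wrapping around) — i.e. ROT13.
On "eshdqbmauair": the first step gives "eshdqbmauai", and the second then gives "rfuqdoznhnv".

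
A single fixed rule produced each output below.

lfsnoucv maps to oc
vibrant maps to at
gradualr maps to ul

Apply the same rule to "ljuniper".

Each output is the input with this applied: keep every other character starting from the first (positions 1st, 3rd, 5th, ...), then delete the first 2 characters.
On "ljuniper" that produces "ie".

ie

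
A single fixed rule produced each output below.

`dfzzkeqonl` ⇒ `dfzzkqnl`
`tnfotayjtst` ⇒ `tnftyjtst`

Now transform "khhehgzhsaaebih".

The transformation: remove every vowel.
For "khhehgzhsaaebih" the result is "khhhgzhsbh".

khhhgzhsbh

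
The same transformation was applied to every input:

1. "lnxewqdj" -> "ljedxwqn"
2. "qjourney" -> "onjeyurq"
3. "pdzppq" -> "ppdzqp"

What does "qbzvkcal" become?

kcbazvql

The rule is to sort the characters into reverse alphabetical order, then swap the front and back halves of the string.
On "qbzvkcal": the first step gives "zvqlkcba", and the second then gives "kcbazvql".
(Check on "pdzppq": → "zqpppd" → "ppdzqp" ✓)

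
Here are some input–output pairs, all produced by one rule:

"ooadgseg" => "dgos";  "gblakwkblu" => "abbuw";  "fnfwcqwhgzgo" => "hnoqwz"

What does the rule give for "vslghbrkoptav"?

abgkps

What's happening: keep every other character starting from the second (positions 2nd, 4th, 6th, ...), then sort the characters into alphabetical order.
Doing the same to "vslghbrkoptav": "abgkps".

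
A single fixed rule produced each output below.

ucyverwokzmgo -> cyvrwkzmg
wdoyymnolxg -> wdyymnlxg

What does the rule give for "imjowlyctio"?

Each output is the input with this applied: remove every vowel.
For "imjowlyctio" the result is "mjwlyct".

mjwlyct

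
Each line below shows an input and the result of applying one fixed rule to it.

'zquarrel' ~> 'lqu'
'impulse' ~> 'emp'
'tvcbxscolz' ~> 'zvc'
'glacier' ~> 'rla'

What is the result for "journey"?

you

The transformation: swap the first and last characters, then keep only the first 3 characters.
Applying both steps to "journey": "yournej", then "you".
(Check on "tvcbxscolz": → "zvcbxscolt" → "zvc" ✓)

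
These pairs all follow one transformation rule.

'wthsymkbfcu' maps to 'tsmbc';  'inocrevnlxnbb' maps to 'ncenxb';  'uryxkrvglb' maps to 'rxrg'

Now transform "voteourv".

The transformation: delete the last character, then keep every other character starting from the second (positions 2nd, 4th, 6th, ...).
On "voteourv": the first step gives "voteour", and the second then gives "oeu".

oeu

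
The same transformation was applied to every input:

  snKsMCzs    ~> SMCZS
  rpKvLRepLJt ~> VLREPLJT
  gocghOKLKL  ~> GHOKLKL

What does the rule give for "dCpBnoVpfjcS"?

BNOVPFJCS

The pattern: delete the first 3 characters, then convert every letter to uppercase.
On "dCpBnoVpfjcS" that produces "BNOVPFJCS".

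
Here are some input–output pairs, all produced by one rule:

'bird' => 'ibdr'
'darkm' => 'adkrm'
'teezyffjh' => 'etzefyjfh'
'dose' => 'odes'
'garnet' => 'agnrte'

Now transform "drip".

rdpi

Rule — swap each adjacent pair of characters (1↔2, 3↔4, ...).
On "drip" that produces "rdpi".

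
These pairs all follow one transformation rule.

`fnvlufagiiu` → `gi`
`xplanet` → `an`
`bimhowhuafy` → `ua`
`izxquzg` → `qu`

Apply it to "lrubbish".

bi

The transformation: delete the last 2 characters, then keep only the last 2 characters.
Working it through for "lrubbish": intermediate "lrubbi", final "bi".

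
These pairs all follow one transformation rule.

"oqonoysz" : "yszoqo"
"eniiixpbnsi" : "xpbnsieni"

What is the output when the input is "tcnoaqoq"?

Rule — move the first 3 characters to the end (rotate left by 3), then delete the first 2 characters.
For "tcnoaqoq", step one produces "oaqoqtcn"; step two turns that into "qoqtcn".

qoqtcn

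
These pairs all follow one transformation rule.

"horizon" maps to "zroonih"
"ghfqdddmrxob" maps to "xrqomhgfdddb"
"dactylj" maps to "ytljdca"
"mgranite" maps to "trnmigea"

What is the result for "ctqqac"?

tqqcca

Looking at the pairs, the operation is to sort the characters into reverse alphabetical order.
"ctqqac" → "tqqcca".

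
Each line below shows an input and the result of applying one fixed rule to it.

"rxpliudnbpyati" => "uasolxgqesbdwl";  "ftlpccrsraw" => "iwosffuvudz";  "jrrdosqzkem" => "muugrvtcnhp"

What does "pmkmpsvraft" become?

The transformation: shift every letter 3 places forward in the alphabet (wrapping around).
Doing the same to "pmkmpsvraft": "spnpsvyudiw".

spnpsvyudiw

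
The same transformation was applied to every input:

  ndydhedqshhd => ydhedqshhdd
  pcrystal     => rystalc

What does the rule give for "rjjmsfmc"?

jmsfmcj

What's happening: delete the first character, then move the first character to the end.
"rjjmsfmc" → "jmsfmcj".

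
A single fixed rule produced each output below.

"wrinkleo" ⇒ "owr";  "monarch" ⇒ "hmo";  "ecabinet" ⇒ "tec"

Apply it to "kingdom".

What's happening: move the first 2 characters to the end (rotate left by 2), then keep only the last 3 characters.
"kingdom" → "ngdomki" → "mki".

mki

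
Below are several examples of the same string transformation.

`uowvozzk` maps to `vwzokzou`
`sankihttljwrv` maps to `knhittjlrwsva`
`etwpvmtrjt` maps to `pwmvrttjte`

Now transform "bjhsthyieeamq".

The rule is to move the first 2 characters to the end (rotate left by 2), then swap each adjacent pair of characters (1↔2, 3↔4, ...).
On "bjhsthyieeamq": the first step gives "hsthyieeamqbj", and the second then gives "shhtiyeemabqj".

shhtiyeemabqj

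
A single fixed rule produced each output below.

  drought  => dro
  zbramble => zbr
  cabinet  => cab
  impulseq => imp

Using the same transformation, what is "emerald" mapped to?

Each output is the input with this applied: keep only the first 3 characters.
Doing the same to "emerald": "eme".

eme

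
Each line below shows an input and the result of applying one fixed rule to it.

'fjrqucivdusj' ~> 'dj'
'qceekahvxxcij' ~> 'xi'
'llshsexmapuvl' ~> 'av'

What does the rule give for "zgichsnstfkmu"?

tm

The transformation: keep one character in every 3, starting at position 3 (positions 3rd, 6th, 9th, ...), then delete the first 2 characters.
Working it through for "zgichsnstfkmu": intermediate "istm", final "tm".
(Check on "llshsexmapuvl": → "seav" → "av" ✓)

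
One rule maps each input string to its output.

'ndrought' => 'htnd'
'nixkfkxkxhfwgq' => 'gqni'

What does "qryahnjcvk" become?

vkqr

Each output is the input with this applied: move the first 2 characters to the end (rotate left by 2), then keep only the last 4 characters.
On "qryahnjcvk": the first step gives "yahnjcvkqr", and the second then gives "vkqr".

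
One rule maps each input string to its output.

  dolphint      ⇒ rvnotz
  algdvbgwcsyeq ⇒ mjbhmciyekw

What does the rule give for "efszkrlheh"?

yfqxrnkn

The transformation: shift every letter 6 places forward in the alphabet (wrapping around), then delete the first 2 characters.
On "efszkrlheh": the first step gives "klyfqxrnkn", and the second then gives "yfqxrnkn".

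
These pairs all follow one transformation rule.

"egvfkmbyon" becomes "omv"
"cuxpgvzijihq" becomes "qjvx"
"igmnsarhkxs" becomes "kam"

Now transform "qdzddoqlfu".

The transformation: keep one character in every 3, starting at position 3 (positions 3rd, 6th, 9th, ...), then reverse the string.
Starting from "qdzddoqlfu": after the first operation, "zof"; after the second, "foz".
(Check on "igmnsarhkxs": → "mak" → "kam" ✓)

foz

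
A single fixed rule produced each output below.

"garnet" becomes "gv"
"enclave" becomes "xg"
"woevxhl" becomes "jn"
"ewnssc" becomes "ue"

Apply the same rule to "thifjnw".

Looking at the pairs, the operation is to shift every letter 2 places forward in the alphabet (wrapping around), then keep only the last 2 characters.
For "thifjnw" the result is "py".

py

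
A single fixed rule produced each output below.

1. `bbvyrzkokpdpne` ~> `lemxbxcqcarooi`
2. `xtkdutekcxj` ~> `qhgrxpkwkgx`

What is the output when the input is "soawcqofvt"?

The transformation: shift every letter 13 places forward in the alphabet (wrapping around) — i.e. ROT13, then move the first 3 characters to the end (rotate left by 3).
Working it through for "soawcqofvt": intermediate "fbnjpdbsig", final "jpdbsigfbn".

jpdbsigfbn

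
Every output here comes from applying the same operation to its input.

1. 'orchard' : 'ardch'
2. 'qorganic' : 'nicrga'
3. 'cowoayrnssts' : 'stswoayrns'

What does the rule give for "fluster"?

What's happening: delete the first 2 characters, then move the last 3 characters to the front (rotate right by 3).
On "fluster": the first step gives "uster", and the second then gives "terus".

terus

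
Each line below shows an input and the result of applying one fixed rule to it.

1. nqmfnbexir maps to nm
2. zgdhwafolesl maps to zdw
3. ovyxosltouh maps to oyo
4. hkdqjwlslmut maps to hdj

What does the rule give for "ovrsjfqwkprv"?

orj

The transformation: keep every other character starting from the first (positions 1st, 3rd, 5th, ...), then delete the last 3 characters.
So "ovrsjfqwkprv" becomes "orj".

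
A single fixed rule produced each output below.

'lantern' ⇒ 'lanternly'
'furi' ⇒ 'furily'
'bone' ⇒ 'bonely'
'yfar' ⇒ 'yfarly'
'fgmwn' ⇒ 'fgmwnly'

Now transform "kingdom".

The transformation: append "ly".
"kingdom" → "kingdomly".

kingdomly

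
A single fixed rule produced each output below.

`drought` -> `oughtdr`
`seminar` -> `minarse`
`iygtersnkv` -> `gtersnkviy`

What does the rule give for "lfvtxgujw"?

Looking at the pairs, the operation is to move the first 2 characters to the end (rotate left by 2).
So "lfvtxgujw" becomes "vtxgujwlf".

vtxgujwlf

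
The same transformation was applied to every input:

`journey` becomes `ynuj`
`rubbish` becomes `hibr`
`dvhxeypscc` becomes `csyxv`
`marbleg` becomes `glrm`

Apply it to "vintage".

The pattern: reverse the string, then keep every other character starting from the first (positions 1st, 3rd, 5th, ...).
For "vintage" the result is "eanv".

eanv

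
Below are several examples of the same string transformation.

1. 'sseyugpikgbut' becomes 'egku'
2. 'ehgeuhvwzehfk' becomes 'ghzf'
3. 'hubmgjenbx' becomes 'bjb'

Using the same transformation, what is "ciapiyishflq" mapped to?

Looking at the pairs, the operation is to keep one character in every 3, starting at position 3 (positions 3rd, 6th, 9th, ...).
"ciapiyishflq" → "ayhq".

ayhq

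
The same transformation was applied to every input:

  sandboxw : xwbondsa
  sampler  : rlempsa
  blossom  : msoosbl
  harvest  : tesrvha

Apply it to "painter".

rteinpa

The rule is to swap each adjacent pair of characters (1↔2, 3↔4, ...), then reverse the string.
For "painter", step one produces "apnietr"; step two turns that into "rteinpa".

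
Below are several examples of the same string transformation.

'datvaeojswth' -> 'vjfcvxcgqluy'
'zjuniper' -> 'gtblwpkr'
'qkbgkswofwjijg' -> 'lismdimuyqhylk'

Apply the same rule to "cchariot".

The pattern: shift every letter 2 places forward in the alphabet (wrapping around), then move the last 2 characters to the front (rotate right by 2).
On "cchariot": the first step gives "eejctkqv", and the second then gives "qveejctk".

qveejctk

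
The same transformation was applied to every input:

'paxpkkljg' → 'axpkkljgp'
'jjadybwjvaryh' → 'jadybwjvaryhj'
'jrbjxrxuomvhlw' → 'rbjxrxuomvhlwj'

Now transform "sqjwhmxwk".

In each case the input is transformed by: move the first character to the end.
For "sqjwhmxwk" the result is "qjwhmxwks".

qjwhmxwks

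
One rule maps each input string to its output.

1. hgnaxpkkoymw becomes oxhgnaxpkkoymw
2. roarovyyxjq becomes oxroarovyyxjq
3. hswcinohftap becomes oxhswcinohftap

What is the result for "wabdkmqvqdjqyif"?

oxwabdkmqvqdjqyif

Looking at the pairs, the operation is to prepend "ox".
So "wabdkmqvqdjqyif" becomes "oxwabdkmqvqdjqyif".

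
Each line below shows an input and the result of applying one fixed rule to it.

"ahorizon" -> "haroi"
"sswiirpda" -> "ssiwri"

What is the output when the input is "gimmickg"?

In each case the input is transformed by: delete the last 3 characters, then swap each adjacent pair of characters (1↔2, 3↔4, ...).
Starting from "gimmickg": after the first operation, "gimmi"; after the second, "igmmi".

igmmi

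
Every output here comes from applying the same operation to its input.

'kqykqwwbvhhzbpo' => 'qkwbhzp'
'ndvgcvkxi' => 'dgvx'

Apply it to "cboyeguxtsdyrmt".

What's happening: keep every other character starting from the second (positions 2nd, 4th, 6th, ...).
On "cboyeguxtsdyrmt" that produces "bygxsym".

bygxsym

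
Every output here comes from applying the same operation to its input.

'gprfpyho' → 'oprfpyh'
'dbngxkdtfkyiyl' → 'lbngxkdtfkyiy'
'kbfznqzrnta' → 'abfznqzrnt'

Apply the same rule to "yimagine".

Each output is the input with this applied: swap the first and last characters, then delete the last character.
For "yimagine", step one produces "eimaginy"; step two turns that into "eimagin".
(Check on "gprfpyho": → "oprfpyhg" → "oprfpyh" ✓)

eimagin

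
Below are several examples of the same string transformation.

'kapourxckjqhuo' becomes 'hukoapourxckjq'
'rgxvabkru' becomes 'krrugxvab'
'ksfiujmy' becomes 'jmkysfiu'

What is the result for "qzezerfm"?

The transformation: swap the first and last characters, then move the last 3 characters to the front (rotate right by 3).
On "qzezerfm": the first step gives "mzezerfq", and the second then gives "rfqmzeze".

rfqmzeze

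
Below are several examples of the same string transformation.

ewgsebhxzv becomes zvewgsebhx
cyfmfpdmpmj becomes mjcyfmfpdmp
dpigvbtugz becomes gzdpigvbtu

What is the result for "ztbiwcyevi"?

The rule is to move the last 2 characters to the front (rotate right by 2).
For "ztbiwcyevi" the result is "viztbiwcye".

viztbiwcye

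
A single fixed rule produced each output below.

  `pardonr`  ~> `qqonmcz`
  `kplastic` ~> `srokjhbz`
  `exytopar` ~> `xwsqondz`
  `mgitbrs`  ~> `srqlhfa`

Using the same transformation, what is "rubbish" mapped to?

What's happening: sort the characters into reverse alphabetical order, then shift every letter 1 place backward in the alphabet (wrapping around).
Working it through for "rubbish": intermediate "usrihbb", final "trqhgaa".
(Check on "kplastic": → "tsplkica" → "srokjhbz" ✓)

trqhgaa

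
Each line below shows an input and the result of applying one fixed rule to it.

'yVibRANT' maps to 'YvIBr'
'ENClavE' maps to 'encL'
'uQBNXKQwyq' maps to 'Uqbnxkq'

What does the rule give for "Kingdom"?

kING

In each case the input is transformed by: flip the case of every letter, then delete the last 3 characters.
For "Kingdom", step one produces "kINGDOM"; step two turns that into "kING".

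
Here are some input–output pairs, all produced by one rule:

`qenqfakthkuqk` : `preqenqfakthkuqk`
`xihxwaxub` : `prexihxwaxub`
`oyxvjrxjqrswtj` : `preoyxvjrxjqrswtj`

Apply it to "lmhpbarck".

Looking at the pairs, the operation is to prepend "pre".
So "lmhpbarck" becomes "prelmhpbarck".

prelmhpbarck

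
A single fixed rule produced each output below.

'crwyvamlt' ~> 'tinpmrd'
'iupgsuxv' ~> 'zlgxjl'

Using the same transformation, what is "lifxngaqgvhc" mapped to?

czwoexrhxm

The pattern: delete the last 2 characters, then shift every letter 9 places backward in the alphabet (wrapping around).
Working it through for "lifxngaqgvhc": intermediate "lifxngaqgv", final "czwoexrhxm".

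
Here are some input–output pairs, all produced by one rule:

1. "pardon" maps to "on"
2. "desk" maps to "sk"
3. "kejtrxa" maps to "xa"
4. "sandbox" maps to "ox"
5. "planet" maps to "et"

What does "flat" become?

at

In each case the input is transformed by: keep only the last 2 characters.
Applying that to "flat" gives "at".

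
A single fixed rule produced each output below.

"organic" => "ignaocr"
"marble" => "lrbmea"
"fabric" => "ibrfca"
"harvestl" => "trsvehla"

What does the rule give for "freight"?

hegiftr

Rule — take characters alternately from the front and the back (1st, last, 2nd, 2nd-last, ...), then move the first 3 characters to the end (rotate left by 3).
Starting from "freight": after the first operation, "ftrhegi"; after the second, "hegiftr".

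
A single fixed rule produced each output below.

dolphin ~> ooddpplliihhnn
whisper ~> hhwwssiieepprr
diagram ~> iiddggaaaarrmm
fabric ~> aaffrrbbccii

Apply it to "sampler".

The transformation: swap each adjacent pair of characters (1↔2, 3↔4, ...), then double every character.
On "sampler": the first step gives "aspmelr", and the second then gives "aassppmmeellrr".
(Check on "dolphin": → "odplihn" → "ooddpplliihhnn" ✓)

aassppmmeellrr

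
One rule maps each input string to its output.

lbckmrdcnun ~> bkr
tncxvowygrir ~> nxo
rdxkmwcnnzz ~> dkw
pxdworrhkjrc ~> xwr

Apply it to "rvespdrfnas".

vsd

In each case the input is transformed by: keep every other character starting from the second (positions 2nd, 4th, 6th, ...), then keep only the first 3 characters.
For "rvespdrfnas", step one produces "vsdfa"; step two turns that into "vsd".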